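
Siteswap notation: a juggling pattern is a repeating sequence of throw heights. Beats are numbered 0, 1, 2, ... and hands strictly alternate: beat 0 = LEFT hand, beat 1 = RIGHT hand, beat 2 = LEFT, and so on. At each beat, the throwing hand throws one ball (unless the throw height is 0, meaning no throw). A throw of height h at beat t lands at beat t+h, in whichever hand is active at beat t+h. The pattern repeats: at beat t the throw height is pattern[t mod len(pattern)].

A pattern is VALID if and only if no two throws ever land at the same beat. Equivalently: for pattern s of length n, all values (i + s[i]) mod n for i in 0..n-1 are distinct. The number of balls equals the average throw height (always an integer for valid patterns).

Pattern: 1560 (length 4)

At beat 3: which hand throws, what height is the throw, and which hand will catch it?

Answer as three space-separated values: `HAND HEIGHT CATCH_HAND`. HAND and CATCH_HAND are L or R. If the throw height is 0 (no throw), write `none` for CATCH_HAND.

Answer: R 0 none

Derivation:
Beat 3: 3 mod 2 = 1, so hand = R
Throw height = pattern[3 mod 4] = pattern[3] = 0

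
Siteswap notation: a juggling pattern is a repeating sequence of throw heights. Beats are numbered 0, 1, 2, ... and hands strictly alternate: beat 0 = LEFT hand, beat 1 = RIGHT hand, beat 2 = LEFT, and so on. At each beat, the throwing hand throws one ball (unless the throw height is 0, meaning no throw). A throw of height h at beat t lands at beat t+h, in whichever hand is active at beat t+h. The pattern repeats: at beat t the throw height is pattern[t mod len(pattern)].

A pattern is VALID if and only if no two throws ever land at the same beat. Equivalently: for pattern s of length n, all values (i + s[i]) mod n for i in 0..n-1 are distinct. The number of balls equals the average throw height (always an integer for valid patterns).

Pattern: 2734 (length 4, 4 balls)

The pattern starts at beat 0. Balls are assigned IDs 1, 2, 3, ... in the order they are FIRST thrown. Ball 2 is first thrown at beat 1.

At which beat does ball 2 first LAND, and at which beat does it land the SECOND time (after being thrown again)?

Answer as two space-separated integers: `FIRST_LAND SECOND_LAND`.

Answer: 8 10

Derivation:
Beat 0 (L): throw ball1 h=2 -> lands@2:L; in-air after throw: [b1@2:L]
Beat 1 (R): throw ball2 h=7 -> lands@8:L; in-air after throw: [b1@2:L b2@8:L]
Beat 2 (L): throw ball1 h=3 -> lands@5:R; in-air after throw: [b1@5:R b2@8:L]
Beat 3 (R): throw ball3 h=4 -> lands@7:R; in-air after throw: [b1@5:R b3@7:R b2@8:L]
Beat 4 (L): throw ball4 h=2 -> lands@6:L; in-air after throw: [b1@5:R b4@6:L b3@7:R b2@8:L]
Beat 5 (R): throw ball1 h=7 -> lands@12:L; in-air after throw: [b4@6:L b3@7:R b2@8:L b1@12:L]
Beat 6 (L): throw ball4 h=3 -> lands@9:R; in-air after throw: [b3@7:R b2@8:L b4@9:R b1@12:L]
Beat 7 (R): throw ball3 h=4 -> lands@11:R; in-air after throw: [b2@8:L b4@9:R b3@11:R b1@12:L]
Beat 8 (L): throw ball2 h=2 -> lands@10:L; in-air after throw: [b4@9:R b2@10:L b3@11:R b1@12:L]
Beat 9 (R): throw ball4 h=7 -> lands@16:L; in-air after throw: [b2@10:L b3@11:R b1@12:L b4@16:L]
Beat 10 (L): throw ball2 h=3 -> lands@13:R; in-air after throw: [b3@11:R b1@12:L b2@13:R b4@16:L]
Ball 2: thrown@1 h=7 -> first land @8; rethrown@8 h=2 -> second land @10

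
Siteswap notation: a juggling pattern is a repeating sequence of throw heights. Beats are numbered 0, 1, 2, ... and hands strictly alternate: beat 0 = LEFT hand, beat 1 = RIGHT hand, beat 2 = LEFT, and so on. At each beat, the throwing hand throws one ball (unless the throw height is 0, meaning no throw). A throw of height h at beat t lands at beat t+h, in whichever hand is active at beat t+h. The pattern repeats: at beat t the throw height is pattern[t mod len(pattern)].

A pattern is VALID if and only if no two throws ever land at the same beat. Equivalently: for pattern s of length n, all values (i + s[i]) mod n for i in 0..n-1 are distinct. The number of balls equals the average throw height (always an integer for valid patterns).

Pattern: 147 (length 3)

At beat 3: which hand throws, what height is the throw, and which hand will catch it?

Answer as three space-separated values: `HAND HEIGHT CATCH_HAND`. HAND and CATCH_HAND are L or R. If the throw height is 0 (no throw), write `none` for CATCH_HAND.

Answer: R 1 L

Derivation:
Beat 3: 3 mod 2 = 1, so hand = R
Throw height = pattern[3 mod 3] = pattern[0] = 1
Lands at beat 3+1=4, 4 mod 2 = 0, so catch hand = L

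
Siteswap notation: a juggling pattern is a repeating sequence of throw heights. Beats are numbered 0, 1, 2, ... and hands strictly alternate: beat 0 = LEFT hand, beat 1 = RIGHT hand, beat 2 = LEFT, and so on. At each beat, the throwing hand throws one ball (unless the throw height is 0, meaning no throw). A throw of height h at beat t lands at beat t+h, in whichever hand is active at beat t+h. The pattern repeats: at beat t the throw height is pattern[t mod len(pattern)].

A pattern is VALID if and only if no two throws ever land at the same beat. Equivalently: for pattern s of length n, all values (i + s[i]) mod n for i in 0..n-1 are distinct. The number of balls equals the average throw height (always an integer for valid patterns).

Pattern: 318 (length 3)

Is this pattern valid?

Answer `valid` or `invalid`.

i=0: (i + s[i]) mod n = (0 + 3) mod 3 = 0
i=1: (i + s[i]) mod n = (1 + 1) mod 3 = 2
i=2: (i + s[i]) mod n = (2 + 8) mod 3 = 1
Residues: [0, 2, 1], distinct: True

Answer: valid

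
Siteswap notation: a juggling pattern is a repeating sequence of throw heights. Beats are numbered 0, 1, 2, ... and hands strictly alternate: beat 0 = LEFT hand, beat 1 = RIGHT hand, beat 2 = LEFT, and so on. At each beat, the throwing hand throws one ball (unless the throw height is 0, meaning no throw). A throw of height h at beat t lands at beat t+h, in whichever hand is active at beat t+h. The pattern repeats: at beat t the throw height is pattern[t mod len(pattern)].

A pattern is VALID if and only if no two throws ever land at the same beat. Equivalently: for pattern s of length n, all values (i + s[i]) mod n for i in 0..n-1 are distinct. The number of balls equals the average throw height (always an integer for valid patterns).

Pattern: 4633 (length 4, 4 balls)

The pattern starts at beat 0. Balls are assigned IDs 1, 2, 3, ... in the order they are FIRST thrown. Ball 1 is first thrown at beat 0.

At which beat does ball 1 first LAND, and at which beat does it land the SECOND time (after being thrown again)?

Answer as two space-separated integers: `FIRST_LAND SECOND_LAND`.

Answer: 4 8

Derivation:
Beat 0 (L): throw ball1 h=4 -> lands@4:L; in-air after throw: [b1@4:L]
Beat 1 (R): throw ball2 h=6 -> lands@7:R; in-air after throw: [b1@4:L b2@7:R]
Beat 2 (L): throw ball3 h=3 -> lands@5:R; in-air after throw: [b1@4:L b3@5:R b2@7:R]
Beat 3 (R): throw ball4 h=3 -> lands@6:L; in-air after throw: [b1@4:L b3@5:R b4@6:L b2@7:R]
Beat 4 (L): throw ball1 h=4 -> lands@8:L; in-air after throw: [b3@5:R b4@6:L b2@7:R b1@8:L]
Beat 5 (R): throw ball3 h=6 -> lands@11:R; in-air after throw: [b4@6:L b2@7:R b1@8:L b3@11:R]
Beat 6 (L): throw ball4 h=3 -> lands@9:R; in-air after throw: [b2@7:R b1@8:L b4@9:R b3@11:R]
Beat 7 (R): throw ball2 h=3 -> lands@10:L; in-air after throw: [b1@8:L b4@9:R b2@10:L b3@11:R]
Beat 8 (L): throw ball1 h=4 -> lands@12:L; in-air after throw: [b4@9:R b2@10:L b3@11:R b1@12:L]
Ball 1: thrown@0 h=4 -> first land @4; rethrown@4 h=4 -> second land @8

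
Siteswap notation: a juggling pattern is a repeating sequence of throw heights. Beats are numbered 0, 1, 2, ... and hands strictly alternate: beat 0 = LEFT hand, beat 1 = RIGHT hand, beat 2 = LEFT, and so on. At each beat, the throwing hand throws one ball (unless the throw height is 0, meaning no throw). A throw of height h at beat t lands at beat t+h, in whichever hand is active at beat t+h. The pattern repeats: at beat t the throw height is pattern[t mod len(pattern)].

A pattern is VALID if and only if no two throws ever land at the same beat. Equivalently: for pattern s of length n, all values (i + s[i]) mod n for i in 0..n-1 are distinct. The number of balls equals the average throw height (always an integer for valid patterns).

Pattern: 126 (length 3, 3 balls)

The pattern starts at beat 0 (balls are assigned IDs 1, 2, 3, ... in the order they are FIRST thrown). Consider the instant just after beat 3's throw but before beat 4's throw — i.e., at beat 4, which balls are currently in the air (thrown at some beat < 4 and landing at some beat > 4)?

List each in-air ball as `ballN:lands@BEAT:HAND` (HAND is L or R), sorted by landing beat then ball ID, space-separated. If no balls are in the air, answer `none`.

Beat 0 (L): throw ball1 h=1 -> lands@1:R; in-air after throw: [b1@1:R]
Beat 1 (R): throw ball1 h=2 -> lands@3:R; in-air after throw: [b1@3:R]
Beat 2 (L): throw ball2 h=6 -> lands@8:L; in-air after throw: [b1@3:R b2@8:L]
Beat 3 (R): throw ball1 h=1 -> lands@4:L; in-air after throw: [b1@4:L b2@8:L]
Beat 4 (L): throw ball1 h=2 -> lands@6:L; in-air after throw: [b1@6:L b2@8:L]

Answer: ball2:lands@8:L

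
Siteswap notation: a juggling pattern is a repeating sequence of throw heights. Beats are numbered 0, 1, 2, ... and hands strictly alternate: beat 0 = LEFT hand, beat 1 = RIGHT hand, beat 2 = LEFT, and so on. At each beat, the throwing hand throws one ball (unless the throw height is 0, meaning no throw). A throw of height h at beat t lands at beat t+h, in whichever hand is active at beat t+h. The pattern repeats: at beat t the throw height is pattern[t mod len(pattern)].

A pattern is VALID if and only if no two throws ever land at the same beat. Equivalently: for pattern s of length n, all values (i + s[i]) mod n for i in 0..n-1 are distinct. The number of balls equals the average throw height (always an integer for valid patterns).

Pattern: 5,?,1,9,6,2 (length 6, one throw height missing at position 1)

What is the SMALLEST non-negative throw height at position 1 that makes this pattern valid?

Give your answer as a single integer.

Answer: 1

Derivation:
i=0: (0 + 5) mod 6 = 5
i=1: s[i]=? (unknown)
i=2: (2 + 1) mod 6 = 3
i=3: (3 + 9) mod 6 = 0
i=4: (4 + 6) mod 6 = 4
i=5: (5 + 2) mod 6 = 1
Known residues: [0, 1, 3, 4, 5]; need a permutation of 0..5, so missing residue r = 2
Need (1 + s) mod 6 = 2; smallest s = (2 - 1) mod 6 = 1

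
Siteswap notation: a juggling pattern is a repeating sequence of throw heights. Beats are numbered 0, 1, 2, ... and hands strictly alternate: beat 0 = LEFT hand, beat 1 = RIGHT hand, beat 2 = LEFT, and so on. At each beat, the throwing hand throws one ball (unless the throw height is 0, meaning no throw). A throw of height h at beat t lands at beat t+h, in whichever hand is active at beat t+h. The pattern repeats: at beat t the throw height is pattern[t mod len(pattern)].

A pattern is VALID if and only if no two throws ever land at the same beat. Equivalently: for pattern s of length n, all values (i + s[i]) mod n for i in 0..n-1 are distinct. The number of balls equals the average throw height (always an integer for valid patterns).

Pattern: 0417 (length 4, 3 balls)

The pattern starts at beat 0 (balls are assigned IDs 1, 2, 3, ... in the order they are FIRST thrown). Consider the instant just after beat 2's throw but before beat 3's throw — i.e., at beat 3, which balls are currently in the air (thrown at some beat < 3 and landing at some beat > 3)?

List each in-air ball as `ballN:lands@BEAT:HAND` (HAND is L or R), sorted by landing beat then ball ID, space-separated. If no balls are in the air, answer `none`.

Beat 1 (R): throw ball1 h=4 -> lands@5:R; in-air after throw: [b1@5:R]
Beat 2 (L): throw ball2 h=1 -> lands@3:R; in-air after throw: [b2@3:R b1@5:R]
Beat 3 (R): throw ball2 h=7 -> lands@10:L; in-air after throw: [b1@5:R b2@10:L]

Answer: ball1:lands@5:R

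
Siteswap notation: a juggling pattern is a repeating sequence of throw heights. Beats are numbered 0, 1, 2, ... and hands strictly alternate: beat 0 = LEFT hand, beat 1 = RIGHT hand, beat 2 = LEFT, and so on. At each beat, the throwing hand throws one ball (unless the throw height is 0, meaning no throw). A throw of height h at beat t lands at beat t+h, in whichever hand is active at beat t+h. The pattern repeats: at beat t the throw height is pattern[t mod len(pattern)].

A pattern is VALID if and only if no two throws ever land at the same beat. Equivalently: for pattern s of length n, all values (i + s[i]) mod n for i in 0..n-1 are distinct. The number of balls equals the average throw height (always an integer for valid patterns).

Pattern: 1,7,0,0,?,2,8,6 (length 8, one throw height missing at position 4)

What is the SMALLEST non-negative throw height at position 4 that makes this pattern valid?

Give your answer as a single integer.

i=0: (0 + 1) mod 8 = 1
i=1: (1 + 7) mod 8 = 0
i=2: (2 + 0) mod 8 = 2
i=3: (3 + 0) mod 8 = 3
i=4: s[i]=? (unknown)
i=5: (5 + 2) mod 8 = 7
i=6: (6 + 8) mod 8 = 6
i=7: (7 + 6) mod 8 = 5
Known residues: [0, 1, 2, 3, 5, 6, 7]; need a permutation of 0..7, so missing residue r = 4
Need (4 + s) mod 8 = 4; smallest s = (4 - 4) mod 8 = 0

Answer: 0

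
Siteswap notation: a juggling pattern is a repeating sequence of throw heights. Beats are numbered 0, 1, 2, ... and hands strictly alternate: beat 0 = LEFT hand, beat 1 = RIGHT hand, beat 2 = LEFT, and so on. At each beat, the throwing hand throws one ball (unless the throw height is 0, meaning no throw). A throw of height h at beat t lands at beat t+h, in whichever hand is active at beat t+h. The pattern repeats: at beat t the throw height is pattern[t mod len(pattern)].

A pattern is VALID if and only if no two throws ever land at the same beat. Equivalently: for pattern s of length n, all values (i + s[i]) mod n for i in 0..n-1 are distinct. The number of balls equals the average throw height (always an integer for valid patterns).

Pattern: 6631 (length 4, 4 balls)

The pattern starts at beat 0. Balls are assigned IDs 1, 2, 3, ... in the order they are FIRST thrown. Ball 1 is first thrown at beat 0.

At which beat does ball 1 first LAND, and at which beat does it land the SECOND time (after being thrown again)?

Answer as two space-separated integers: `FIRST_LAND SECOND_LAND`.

Answer: 6 9

Derivation:
Beat 0 (L): throw ball1 h=6 -> lands@6:L; in-air after throw: [b1@6:L]
Beat 1 (R): throw ball2 h=6 -> lands@7:R; in-air after throw: [b1@6:L b2@7:R]
Beat 2 (L): throw ball3 h=3 -> lands@5:R; in-air after throw: [b3@5:R b1@6:L b2@7:R]
Beat 3 (R): throw ball4 h=1 -> lands@4:L; in-air after throw: [b4@4:L b3@5:R b1@6:L b2@7:R]
Beat 4 (L): throw ball4 h=6 -> lands@10:L; in-air after throw: [b3@5:R b1@6:L b2@7:R b4@10:L]
Beat 5 (R): throw ball3 h=6 -> lands@11:R; in-air after throw: [b1@6:L b2@7:R b4@10:L b3@11:R]
Beat 6 (L): throw ball1 h=3 -> lands@9:R; in-air after throw: [b2@7:R b1@9:R b4@10:L b3@11:R]
Beat 7 (R): throw ball2 h=1 -> lands@8:L; in-air after throw: [b2@8:L b1@9:R b4@10:L b3@11:R]
Beat 8 (L): throw ball2 h=6 -> lands@14:L; in-air after throw: [b1@9:R b4@10:L b3@11:R b2@14:L]
Beat 9 (R): throw ball1 h=6 -> lands@15:R; in-air after throw: [b4@10:L b3@11:R b2@14:L b1@15:R]
Ball 1: thrown@0 h=6 -> first land @6; rethrown@6 h=3 -> second land @9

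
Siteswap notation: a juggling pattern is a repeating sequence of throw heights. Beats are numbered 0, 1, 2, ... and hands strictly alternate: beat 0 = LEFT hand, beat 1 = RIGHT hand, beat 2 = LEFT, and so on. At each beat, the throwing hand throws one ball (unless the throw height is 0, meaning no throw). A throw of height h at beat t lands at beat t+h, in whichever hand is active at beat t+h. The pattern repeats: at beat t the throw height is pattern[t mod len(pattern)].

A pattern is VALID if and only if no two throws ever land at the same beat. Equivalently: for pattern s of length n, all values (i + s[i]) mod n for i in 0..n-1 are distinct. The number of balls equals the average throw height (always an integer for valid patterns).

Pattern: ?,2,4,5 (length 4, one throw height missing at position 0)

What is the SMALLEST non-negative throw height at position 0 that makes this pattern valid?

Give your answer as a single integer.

Answer: 1

Derivation:
i=0: s[i]=? (unknown)
i=1: (1 + 2) mod 4 = 3
i=2: (2 + 4) mod 4 = 2
i=3: (3 + 5) mod 4 = 0
Known residues: [0, 2, 3]; need a permutation of 0..3, so missing residue r = 1
Need (0 + s) mod 4 = 1; smallest s = (1 - 0) mod 4 = 1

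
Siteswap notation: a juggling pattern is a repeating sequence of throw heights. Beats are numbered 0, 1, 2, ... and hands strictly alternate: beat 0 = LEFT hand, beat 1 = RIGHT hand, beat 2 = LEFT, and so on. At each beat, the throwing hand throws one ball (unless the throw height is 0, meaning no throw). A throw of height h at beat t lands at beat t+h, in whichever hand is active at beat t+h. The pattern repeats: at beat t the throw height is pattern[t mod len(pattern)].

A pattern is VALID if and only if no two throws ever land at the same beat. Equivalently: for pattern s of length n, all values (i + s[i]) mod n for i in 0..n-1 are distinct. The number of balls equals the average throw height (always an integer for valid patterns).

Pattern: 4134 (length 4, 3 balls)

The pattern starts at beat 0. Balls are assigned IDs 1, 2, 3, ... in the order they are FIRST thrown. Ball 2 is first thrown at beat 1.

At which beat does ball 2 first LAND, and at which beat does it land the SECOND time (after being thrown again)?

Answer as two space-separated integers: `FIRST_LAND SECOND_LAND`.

Beat 0 (L): throw ball1 h=4 -> lands@4:L; in-air after throw: [b1@4:L]
Beat 1 (R): throw ball2 h=1 -> lands@2:L; in-air after throw: [b2@2:L b1@4:L]
Beat 2 (L): throw ball2 h=3 -> lands@5:R; in-air after throw: [b1@4:L b2@5:R]
Beat 3 (R): throw ball3 h=4 -> lands@7:R; in-air after throw: [b1@4:L b2@5:R b3@7:R]
Beat 4 (L): throw ball1 h=4 -> lands@8:L; in-air after throw: [b2@5:R b3@7:R b1@8:L]
Beat 5 (R): throw ball2 h=1 -> lands@6:L; in-air after throw: [b2@6:L b3@7:R b1@8:L]
Ball 2: thrown@1 h=1 -> first land @2; rethrown@2 h=3 -> second land @5

Answer: 2 5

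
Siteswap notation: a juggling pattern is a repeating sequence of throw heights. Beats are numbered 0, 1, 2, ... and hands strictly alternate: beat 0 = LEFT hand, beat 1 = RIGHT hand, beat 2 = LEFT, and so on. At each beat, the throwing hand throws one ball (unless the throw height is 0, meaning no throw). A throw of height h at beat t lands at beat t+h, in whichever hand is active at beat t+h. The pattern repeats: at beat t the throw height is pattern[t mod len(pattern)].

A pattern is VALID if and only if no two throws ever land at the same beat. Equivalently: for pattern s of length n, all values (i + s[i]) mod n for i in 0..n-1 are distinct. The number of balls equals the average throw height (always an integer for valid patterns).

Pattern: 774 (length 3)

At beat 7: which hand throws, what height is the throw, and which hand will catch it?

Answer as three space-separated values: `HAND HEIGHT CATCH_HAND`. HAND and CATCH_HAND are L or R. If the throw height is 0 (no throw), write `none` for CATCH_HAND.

Answer: R 7 L

Derivation:
Beat 7: 7 mod 2 = 1, so hand = R
Throw height = pattern[7 mod 3] = pattern[1] = 7
Lands at beat 7+7=14, 14 mod 2 = 0, so catch hand = L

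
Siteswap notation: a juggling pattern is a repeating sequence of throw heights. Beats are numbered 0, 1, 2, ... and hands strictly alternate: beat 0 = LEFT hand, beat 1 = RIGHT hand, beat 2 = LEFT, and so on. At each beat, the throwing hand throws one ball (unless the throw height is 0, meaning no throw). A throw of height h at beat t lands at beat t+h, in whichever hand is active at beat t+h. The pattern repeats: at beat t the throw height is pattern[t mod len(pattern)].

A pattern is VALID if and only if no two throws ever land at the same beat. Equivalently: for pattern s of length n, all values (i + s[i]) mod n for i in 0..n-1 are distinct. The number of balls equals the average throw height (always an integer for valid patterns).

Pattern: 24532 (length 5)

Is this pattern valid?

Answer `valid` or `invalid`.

i=0: (i + s[i]) mod n = (0 + 2) mod 5 = 2
i=1: (i + s[i]) mod n = (1 + 4) mod 5 = 0
i=2: (i + s[i]) mod n = (2 + 5) mod 5 = 2
i=3: (i + s[i]) mod n = (3 + 3) mod 5 = 1
i=4: (i + s[i]) mod n = (4 + 2) mod 5 = 1
Residues: [2, 0, 2, 1, 1], distinct: False

Answer: invalid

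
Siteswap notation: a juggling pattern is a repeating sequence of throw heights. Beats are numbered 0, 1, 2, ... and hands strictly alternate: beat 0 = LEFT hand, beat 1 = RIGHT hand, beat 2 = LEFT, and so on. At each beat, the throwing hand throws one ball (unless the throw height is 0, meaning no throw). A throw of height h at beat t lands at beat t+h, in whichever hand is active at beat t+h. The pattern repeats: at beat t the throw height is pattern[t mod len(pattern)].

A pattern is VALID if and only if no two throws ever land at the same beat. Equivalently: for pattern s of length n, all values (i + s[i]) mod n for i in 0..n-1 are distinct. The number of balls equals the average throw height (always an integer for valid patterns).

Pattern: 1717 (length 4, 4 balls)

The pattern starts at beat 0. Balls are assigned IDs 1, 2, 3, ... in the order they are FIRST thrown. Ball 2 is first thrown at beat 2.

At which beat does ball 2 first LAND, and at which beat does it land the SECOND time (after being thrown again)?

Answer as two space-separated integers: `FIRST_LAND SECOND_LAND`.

Answer: 3 10

Derivation:
Beat 0 (L): throw ball1 h=1 -> lands@1:R; in-air after throw: [b1@1:R]
Beat 1 (R): throw ball1 h=7 -> lands@8:L; in-air after throw: [b1@8:L]
Beat 2 (L): throw ball2 h=1 -> lands@3:R; in-air after throw: [b2@3:R b1@8:L]
Beat 3 (R): throw ball2 h=7 -> lands@10:L; in-air after throw: [b1@8:L b2@10:L]
Beat 4 (L): throw ball3 h=1 -> lands@5:R; in-air after throw: [b3@5:R b1@8:L b2@10:L]
Beat 5 (R): throw ball3 h=7 -> lands@12:L; in-air after throw: [b1@8:L b2@10:L b3@12:L]
Beat 6 (L): throw ball4 h=1 -> lands@7:R; in-air after throw: [b4@7:R b1@8:L b2@10:L b3@12:L]
Beat 7 (R): throw ball4 h=7 -> lands@14:L; in-air after throw: [b1@8:L b2@10:L b3@12:L b4@14:L]
Beat 8 (L): throw ball1 h=1 -> lands@9:R; in-air after throw: [b1@9:R b2@10:L b3@12:L b4@14:L]
Beat 9 (R): throw ball1 h=7 -> lands@16:L; in-air after throw: [b2@10:L b3@12:L b4@14:L b1@16:L]
Beat 10 (L): throw ball2 h=1 -> lands@11:R; in-air after throw: [b2@11:R b3@12:L b4@14:L b1@16:L]
Ball 2: thrown@2 h=1 -> first land @3; rethrown@3 h=7 -> second land @10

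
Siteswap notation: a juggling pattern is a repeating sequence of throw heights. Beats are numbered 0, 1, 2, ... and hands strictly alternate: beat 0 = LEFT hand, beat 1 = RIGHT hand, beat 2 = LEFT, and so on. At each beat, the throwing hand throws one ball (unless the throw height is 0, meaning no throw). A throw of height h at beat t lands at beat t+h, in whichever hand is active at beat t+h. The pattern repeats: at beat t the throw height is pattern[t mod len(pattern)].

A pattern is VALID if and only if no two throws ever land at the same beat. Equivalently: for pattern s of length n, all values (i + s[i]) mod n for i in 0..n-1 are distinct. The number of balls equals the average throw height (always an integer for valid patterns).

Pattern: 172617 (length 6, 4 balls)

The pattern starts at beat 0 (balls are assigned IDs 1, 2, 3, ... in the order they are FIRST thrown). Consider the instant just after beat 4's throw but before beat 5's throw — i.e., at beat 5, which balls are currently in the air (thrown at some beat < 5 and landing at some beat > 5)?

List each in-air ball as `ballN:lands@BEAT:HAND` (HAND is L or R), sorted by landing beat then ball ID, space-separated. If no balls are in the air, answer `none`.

Answer: ball1:lands@8:L ball3:lands@9:R

Derivation:
Beat 0 (L): throw ball1 h=1 -> lands@1:R; in-air after throw: [b1@1:R]
Beat 1 (R): throw ball1 h=7 -> lands@8:L; in-air after throw: [b1@8:L]
Beat 2 (L): throw ball2 h=2 -> lands@4:L; in-air after throw: [b2@4:L b1@8:L]
Beat 3 (R): throw ball3 h=6 -> lands@9:R; in-air after throw: [b2@4:L b1@8:L b3@9:R]
Beat 4 (L): throw ball2 h=1 -> lands@5:R; in-air after throw: [b2@5:R b1@8:L b3@9:R]
Beat 5 (R): throw ball2 h=7 -> lands@12:L; in-air after throw: [b1@8:L b3@9:R b2@12:L]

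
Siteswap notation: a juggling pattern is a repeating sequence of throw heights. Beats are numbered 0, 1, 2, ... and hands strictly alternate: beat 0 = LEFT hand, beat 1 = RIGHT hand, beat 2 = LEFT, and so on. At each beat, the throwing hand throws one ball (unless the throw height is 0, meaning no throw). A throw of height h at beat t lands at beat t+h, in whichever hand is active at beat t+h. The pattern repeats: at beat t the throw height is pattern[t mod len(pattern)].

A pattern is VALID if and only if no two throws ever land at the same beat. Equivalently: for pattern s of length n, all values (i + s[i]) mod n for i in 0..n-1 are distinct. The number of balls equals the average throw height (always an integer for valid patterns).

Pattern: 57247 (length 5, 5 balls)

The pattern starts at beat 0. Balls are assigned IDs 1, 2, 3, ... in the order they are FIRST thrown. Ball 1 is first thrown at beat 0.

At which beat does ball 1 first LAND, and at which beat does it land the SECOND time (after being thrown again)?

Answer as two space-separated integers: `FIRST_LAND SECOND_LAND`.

Answer: 5 10

Derivation:
Beat 0 (L): throw ball1 h=5 -> lands@5:R; in-air after throw: [b1@5:R]
Beat 1 (R): throw ball2 h=7 -> lands@8:L; in-air after throw: [b1@5:R b2@8:L]
Beat 2 (L): throw ball3 h=2 -> lands@4:L; in-air after throw: [b3@4:L b1@5:R b2@8:L]
Beat 3 (R): throw ball4 h=4 -> lands@7:R; in-air after throw: [b3@4:L b1@5:R b4@7:R b2@8:L]
Beat 4 (L): throw ball3 h=7 -> lands@11:R; in-air after throw: [b1@5:R b4@7:R b2@8:L b3@11:R]
Beat 5 (R): throw ball1 h=5 -> lands@10:L; in-air after throw: [b4@7:R b2@8:L b1@10:L b3@11:R]
Beat 6 (L): throw ball5 h=7 -> lands@13:R; in-air after throw: [b4@7:R b2@8:L b1@10:L b3@11:R b5@13:R]
Beat 7 (R): throw ball4 h=2 -> lands@9:R; in-air after throw: [b2@8:L b4@9:R b1@10:L b3@11:R b5@13:R]
Beat 8 (L): throw ball2 h=4 -> lands@12:L; in-air after throw: [b4@9:R b1@10:L b3@11:R b2@12:L b5@13:R]
Beat 9 (R): throw ball4 h=7 -> lands@16:L; in-air after throw: [b1@10:L b3@11:R b2@12:L b5@13:R b4@16:L]
Beat 10 (L): throw ball1 h=5 -> lands@15:R; in-air after throw: [b3@11:R b2@12:L b5@13:R b1@15:R b4@16:L]
Ball 1: thrown@0 h=5 -> first land @5; rethrown@5 h=5 -> second land @10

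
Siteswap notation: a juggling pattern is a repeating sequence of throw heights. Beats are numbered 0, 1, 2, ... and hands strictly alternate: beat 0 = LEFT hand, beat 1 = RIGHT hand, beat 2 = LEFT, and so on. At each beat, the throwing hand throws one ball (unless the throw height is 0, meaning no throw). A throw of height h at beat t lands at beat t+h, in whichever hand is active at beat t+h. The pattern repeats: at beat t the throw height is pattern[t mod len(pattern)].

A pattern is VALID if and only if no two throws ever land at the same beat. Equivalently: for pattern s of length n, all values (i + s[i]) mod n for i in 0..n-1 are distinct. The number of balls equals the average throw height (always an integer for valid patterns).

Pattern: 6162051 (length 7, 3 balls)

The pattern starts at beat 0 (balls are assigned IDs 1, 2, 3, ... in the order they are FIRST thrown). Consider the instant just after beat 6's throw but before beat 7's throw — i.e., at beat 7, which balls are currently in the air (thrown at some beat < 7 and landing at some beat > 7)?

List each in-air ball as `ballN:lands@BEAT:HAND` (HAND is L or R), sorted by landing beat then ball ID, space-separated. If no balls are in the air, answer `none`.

Answer: ball2:lands@8:L ball3:lands@10:L

Derivation:
Beat 0 (L): throw ball1 h=6 -> lands@6:L; in-air after throw: [b1@6:L]
Beat 1 (R): throw ball2 h=1 -> lands@2:L; in-air after throw: [b2@2:L b1@6:L]
Beat 2 (L): throw ball2 h=6 -> lands@8:L; in-air after throw: [b1@6:L b2@8:L]
Beat 3 (R): throw ball3 h=2 -> lands@5:R; in-air after throw: [b3@5:R b1@6:L b2@8:L]
Beat 5 (R): throw ball3 h=5 -> lands@10:L; in-air after throw: [b1@6:L b2@8:L b3@10:L]
Beat 6 (L): throw ball1 h=1 -> lands@7:R; in-air after throw: [b1@7:R b2@8:L b3@10:L]
Beat 7 (R): throw ball1 h=6 -> lands@13:R; in-air after throw: [b2@8:L b3@10:L b1@13:R]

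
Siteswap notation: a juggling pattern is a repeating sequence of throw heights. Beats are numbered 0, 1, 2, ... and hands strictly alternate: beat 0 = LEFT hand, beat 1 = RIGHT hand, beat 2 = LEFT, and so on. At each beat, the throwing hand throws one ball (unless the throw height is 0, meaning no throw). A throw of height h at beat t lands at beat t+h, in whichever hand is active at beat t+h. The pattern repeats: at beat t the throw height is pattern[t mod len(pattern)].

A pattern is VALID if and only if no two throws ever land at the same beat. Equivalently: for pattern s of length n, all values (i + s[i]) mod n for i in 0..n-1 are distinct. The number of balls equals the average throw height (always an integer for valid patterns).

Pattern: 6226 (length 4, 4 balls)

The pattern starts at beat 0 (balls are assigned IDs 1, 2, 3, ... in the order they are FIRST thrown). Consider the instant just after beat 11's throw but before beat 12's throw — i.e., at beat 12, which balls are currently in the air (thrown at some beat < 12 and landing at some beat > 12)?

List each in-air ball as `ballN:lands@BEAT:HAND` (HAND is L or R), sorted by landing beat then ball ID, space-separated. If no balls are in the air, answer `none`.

Answer: ball4:lands@13:R ball1:lands@14:L ball2:lands@17:R

Derivation:
Beat 0 (L): throw ball1 h=6 -> lands@6:L; in-air after throw: [b1@6:L]
Beat 1 (R): throw ball2 h=2 -> lands@3:R; in-air after throw: [b2@3:R b1@6:L]
Beat 2 (L): throw ball3 h=2 -> lands@4:L; in-air after throw: [b2@3:R b3@4:L b1@6:L]
Beat 3 (R): throw ball2 h=6 -> lands@9:R; in-air after throw: [b3@4:L b1@6:L b2@9:R]
Beat 4 (L): throw ball3 h=6 -> lands@10:L; in-air after throw: [b1@6:L b2@9:R b3@10:L]
Beat 5 (R): throw ball4 h=2 -> lands@7:R; in-air after throw: [b1@6:L b4@7:R b2@9:R b3@10:L]
Beat 6 (L): throw ball1 h=2 -> lands@8:L; in-air after throw: [b4@7:R b1@8:L b2@9:R b3@10:L]
Beat 7 (R): throw ball4 h=6 -> lands@13:R; in-air after throw: [b1@8:L b2@9:R b3@10:L b4@13:R]
Beat 8 (L): throw ball1 h=6 -> lands@14:L; in-air after throw: [b2@9:R b3@10:L b4@13:R b1@14:L]
Beat 9 (R): throw ball2 h=2 -> lands@11:R; in-air after throw: [b3@10:L b2@11:R b4@13:R b1@14:L]
Beat 10 (L): throw ball3 h=2 -> lands@12:L; in-air after throw: [b2@11:R b3@12:L b4@13:R b1@14:L]
Beat 11 (R): throw ball2 h=6 -> lands@17:R; in-air after throw: [b3@12:L b4@13:R b1@14:L b2@17:R]
Beat 12 (L): throw ball3 h=6 -> lands@18:L; in-air after throw: [b4@13:R b1@14:L b2@17:R b3@18:L]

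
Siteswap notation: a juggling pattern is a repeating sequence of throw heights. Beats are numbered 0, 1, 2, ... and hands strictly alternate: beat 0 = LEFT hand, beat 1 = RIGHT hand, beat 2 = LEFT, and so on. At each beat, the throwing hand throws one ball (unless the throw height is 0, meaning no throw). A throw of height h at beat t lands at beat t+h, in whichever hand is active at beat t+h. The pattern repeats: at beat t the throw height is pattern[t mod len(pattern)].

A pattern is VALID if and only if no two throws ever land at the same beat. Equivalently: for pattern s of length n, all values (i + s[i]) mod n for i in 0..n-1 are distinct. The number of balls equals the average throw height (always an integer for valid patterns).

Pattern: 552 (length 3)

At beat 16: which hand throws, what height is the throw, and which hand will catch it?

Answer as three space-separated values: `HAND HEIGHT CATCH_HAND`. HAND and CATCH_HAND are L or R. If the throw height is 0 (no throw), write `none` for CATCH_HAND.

Answer: L 5 R

Derivation:
Beat 16: 16 mod 2 = 0, so hand = L
Throw height = pattern[16 mod 3] = pattern[1] = 5
Lands at beat 16+5=21, 21 mod 2 = 1, so catch hand = R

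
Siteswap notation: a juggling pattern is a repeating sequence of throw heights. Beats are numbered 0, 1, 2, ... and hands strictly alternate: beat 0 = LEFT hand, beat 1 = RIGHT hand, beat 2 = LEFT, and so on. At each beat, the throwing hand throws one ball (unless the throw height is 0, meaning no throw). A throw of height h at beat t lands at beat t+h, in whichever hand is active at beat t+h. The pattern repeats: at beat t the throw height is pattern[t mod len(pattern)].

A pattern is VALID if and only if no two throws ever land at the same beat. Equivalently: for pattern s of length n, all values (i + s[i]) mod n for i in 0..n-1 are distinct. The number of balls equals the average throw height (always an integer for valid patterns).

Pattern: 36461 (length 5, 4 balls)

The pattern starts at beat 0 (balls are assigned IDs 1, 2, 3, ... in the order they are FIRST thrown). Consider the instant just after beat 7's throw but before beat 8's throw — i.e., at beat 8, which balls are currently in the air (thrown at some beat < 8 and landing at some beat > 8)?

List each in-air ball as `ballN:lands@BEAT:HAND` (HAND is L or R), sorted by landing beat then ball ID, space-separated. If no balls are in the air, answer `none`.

Beat 0 (L): throw ball1 h=3 -> lands@3:R; in-air after throw: [b1@3:R]
Beat 1 (R): throw ball2 h=6 -> lands@7:R; in-air after throw: [b1@3:R b2@7:R]
Beat 2 (L): throw ball3 h=4 -> lands@6:L; in-air after throw: [b1@3:R b3@6:L b2@7:R]
Beat 3 (R): throw ball1 h=6 -> lands@9:R; in-air after throw: [b3@6:L b2@7:R b1@9:R]
Beat 4 (L): throw ball4 h=1 -> lands@5:R; in-air after throw: [b4@5:R b3@6:L b2@7:R b1@9:R]
Beat 5 (R): throw ball4 h=3 -> lands@8:L; in-air after throw: [b3@6:L b2@7:R b4@8:L b1@9:R]
Beat 6 (L): throw ball3 h=6 -> lands@12:L; in-air after throw: [b2@7:R b4@8:L b1@9:R b3@12:L]
Beat 7 (R): throw ball2 h=4 -> lands@11:R; in-air after throw: [b4@8:L b1@9:R b2@11:R b3@12:L]
Beat 8 (L): throw ball4 h=6 -> lands@14:L; in-air after throw: [b1@9:R b2@11:R b3@12:L b4@14:L]

Answer: ball1:lands@9:R ball2:lands@11:R ball3:lands@12:L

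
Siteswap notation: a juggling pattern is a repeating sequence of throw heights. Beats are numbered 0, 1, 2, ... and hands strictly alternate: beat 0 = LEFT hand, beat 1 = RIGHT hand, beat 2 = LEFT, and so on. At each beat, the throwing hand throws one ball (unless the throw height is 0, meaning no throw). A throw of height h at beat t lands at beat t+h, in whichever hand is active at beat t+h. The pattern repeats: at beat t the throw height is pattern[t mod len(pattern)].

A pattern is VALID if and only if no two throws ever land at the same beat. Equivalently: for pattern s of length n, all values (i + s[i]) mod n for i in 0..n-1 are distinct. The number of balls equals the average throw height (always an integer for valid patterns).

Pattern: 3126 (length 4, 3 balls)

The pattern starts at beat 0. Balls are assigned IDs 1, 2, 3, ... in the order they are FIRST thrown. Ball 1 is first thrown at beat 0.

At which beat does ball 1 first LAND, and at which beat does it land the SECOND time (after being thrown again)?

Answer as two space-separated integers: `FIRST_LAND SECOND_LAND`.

Answer: 3 9

Derivation:
Beat 0 (L): throw ball1 h=3 -> lands@3:R; in-air after throw: [b1@3:R]
Beat 1 (R): throw ball2 h=1 -> lands@2:L; in-air after throw: [b2@2:L b1@3:R]
Beat 2 (L): throw ball2 h=2 -> lands@4:L; in-air after throw: [b1@3:R b2@4:L]
Beat 3 (R): throw ball1 h=6 -> lands@9:R; in-air after throw: [b2@4:L b1@9:R]
Beat 4 (L): throw ball2 h=3 -> lands@7:R; in-air after throw: [b2@7:R b1@9:R]
Beat 5 (R): throw ball3 h=1 -> lands@6:L; in-air after throw: [b3@6:L b2@7:R b1@9:R]
Beat 6 (L): throw ball3 h=2 -> lands@8:L; in-air after throw: [b2@7:R b3@8:L b1@9:R]
Beat 7 (R): throw ball2 h=6 -> lands@13:R; in-air after throw: [b3@8:L b1@9:R b2@13:R]
Beat 8 (L): throw ball3 h=3 -> lands@11:R; in-air after throw: [b1@9:R b3@11:R b2@13:R]
Beat 9 (R): throw ball1 h=1 -> lands@10:L; in-air after throw: [b1@10:L b3@11:R b2@13:R]
Ball 1: thrown@0 h=3 -> first land @3; rethrown@3 h=6 -> second land @9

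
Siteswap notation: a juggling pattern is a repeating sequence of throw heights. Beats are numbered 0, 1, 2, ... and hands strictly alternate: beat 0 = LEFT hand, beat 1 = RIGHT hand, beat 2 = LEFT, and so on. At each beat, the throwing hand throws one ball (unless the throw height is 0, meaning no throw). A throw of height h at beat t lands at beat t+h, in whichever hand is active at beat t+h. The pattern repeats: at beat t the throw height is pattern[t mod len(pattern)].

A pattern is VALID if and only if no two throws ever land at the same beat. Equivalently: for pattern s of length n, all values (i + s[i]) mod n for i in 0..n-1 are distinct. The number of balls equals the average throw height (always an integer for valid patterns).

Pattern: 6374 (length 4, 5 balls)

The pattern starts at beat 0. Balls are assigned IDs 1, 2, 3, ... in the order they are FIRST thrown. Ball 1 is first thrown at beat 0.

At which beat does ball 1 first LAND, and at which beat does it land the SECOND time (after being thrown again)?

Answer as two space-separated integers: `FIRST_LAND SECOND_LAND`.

Beat 0 (L): throw ball1 h=6 -> lands@6:L; in-air after throw: [b1@6:L]
Beat 1 (R): throw ball2 h=3 -> lands@4:L; in-air after throw: [b2@4:L b1@6:L]
Beat 2 (L): throw ball3 h=7 -> lands@9:R; in-air after throw: [b2@4:L b1@6:L b3@9:R]
Beat 3 (R): throw ball4 h=4 -> lands@7:R; in-air after throw: [b2@4:L b1@6:L b4@7:R b3@9:R]
Beat 4 (L): throw ball2 h=6 -> lands@10:L; in-air after throw: [b1@6:L b4@7:R b3@9:R b2@10:L]
Beat 5 (R): throw ball5 h=3 -> lands@8:L; in-air after throw: [b1@6:L b4@7:R b5@8:L b3@9:R b2@10:L]
Beat 6 (L): throw ball1 h=7 -> lands@13:R; in-air after throw: [b4@7:R b5@8:L b3@9:R b2@10:L b1@13:R]
Beat 7 (R): throw ball4 h=4 -> lands@11:R; in-air after throw: [b5@8:L b3@9:R b2@10:L b4@11:R b1@13:R]
Beat 8 (L): throw ball5 h=6 -> lands@14:L; in-air after throw: [b3@9:R b2@10:L b4@11:R b1@13:R b5@14:L]
Beat 9 (R): throw ball3 h=3 -> lands@12:L; in-air after throw: [b2@10:L b4@11:R b3@12:L b1@13:R b5@14:L]
Beat 10 (L): throw ball2 h=7 -> lands@17:R; in-air after throw: [b4@11:R b3@12:L b1@13:R b5@14:L b2@17:R]
Beat 11 (R): throw ball4 h=4 -> lands@15:R; in-air after throw: [b3@12:L b1@13:R b5@14:L b4@15:R b2@17:R]
Ball 1: thrown@0 h=6 -> first land @6; rethrown@6 h=7 -> second land @13

Answer: 6 13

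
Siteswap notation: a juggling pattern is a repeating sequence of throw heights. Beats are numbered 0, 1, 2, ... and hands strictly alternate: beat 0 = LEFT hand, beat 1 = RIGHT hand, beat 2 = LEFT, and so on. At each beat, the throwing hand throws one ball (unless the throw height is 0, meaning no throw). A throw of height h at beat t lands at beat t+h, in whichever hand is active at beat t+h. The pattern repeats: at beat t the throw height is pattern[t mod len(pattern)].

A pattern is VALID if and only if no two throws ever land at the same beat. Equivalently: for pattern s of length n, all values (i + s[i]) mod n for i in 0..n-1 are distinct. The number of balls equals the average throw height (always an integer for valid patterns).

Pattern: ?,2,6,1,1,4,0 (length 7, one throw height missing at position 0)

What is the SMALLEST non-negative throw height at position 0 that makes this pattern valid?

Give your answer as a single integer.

Answer: 0

Derivation:
i=0: s[i]=? (unknown)
i=1: (1 + 2) mod 7 = 3
i=2: (2 + 6) mod 7 = 1
i=3: (3 + 1) mod 7 = 4
i=4: (4 + 1) mod 7 = 5
i=5: (5 + 4) mod 7 = 2
i=6: (6 + 0) mod 7 = 6
Known residues: [1, 2, 3, 4, 5, 6]; need a permutation of 0..6, so missing residue r = 0
Need (0 + s) mod 7 = 0; smallest s = (0 - 0) mod 7 = 0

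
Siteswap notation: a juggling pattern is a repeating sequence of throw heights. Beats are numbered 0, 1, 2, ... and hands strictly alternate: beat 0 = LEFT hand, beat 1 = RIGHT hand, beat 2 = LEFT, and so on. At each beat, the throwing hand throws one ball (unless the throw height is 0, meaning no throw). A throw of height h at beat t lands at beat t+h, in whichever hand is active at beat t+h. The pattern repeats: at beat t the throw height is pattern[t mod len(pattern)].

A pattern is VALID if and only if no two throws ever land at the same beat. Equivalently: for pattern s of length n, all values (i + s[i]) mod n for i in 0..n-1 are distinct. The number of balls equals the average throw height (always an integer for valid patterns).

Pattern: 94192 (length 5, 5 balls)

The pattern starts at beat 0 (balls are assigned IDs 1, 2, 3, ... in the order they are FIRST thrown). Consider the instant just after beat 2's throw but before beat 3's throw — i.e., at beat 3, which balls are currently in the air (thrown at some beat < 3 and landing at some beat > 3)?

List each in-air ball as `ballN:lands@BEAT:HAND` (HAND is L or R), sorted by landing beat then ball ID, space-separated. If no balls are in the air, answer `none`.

Beat 0 (L): throw ball1 h=9 -> lands@9:R; in-air after throw: [b1@9:R]
Beat 1 (R): throw ball2 h=4 -> lands@5:R; in-air after throw: [b2@5:R b1@9:R]
Beat 2 (L): throw ball3 h=1 -> lands@3:R; in-air after throw: [b3@3:R b2@5:R b1@9:R]
Beat 3 (R): throw ball3 h=9 -> lands@12:L; in-air after throw: [b2@5:R b1@9:R b3@12:L]

Answer: ball2:lands@5:R ball1:lands@9:R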